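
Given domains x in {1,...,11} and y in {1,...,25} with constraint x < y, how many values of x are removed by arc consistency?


For the constraint x < y, x needs a supporting value in y's domain.
x can be at most 24 (one less than y's maximum).
Valid x values from domain: 11 out of 11.
Pruned = 11 - 11 = 0.

0


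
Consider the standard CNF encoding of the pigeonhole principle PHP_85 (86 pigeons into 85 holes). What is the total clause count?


The PHP encoding has two parts:
1) At-least-one-hole clauses: 86 (one per pigeon, each with 85 literals).
2) At-most-one-pigeon-per-hole clauses: 85 holes * C(86,2) = 85 * 3655 = 310675.
Total clauses = 86 + 310675 = 310761.

310761


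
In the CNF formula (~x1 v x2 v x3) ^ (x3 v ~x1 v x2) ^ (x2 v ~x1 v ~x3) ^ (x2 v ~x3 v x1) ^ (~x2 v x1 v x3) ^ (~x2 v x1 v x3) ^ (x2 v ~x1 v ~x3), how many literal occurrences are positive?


Scan each clause for unnegated literals.
Clause 1: 2 positive; Clause 2: 2 positive; Clause 3: 1 positive; Clause 4: 2 positive; Clause 5: 2 positive; Clause 6: 2 positive; Clause 7: 1 positive.
Total positive literal occurrences = 12.

12


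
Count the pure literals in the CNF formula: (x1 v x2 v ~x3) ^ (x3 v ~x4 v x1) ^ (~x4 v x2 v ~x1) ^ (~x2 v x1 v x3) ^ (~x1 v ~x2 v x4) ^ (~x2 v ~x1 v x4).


A pure literal appears in only one polarity across all clauses.
No pure literals found.
Count = 0.

0


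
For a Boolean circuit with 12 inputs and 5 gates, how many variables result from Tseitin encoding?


The Tseitin transformation introduces one auxiliary variable per gate.
Total variables = inputs + gates = 12 + 5 = 17.

17


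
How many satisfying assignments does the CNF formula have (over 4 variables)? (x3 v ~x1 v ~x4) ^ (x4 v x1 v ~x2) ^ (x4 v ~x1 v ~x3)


Enumerate all 16 truth assignments over 4 variables.
Test each against every clause.
Satisfying assignments found: 10.

10


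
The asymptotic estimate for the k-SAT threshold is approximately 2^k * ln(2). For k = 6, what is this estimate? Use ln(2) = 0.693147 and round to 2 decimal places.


Using the asymptotic formula: threshold ~ 2^k * ln(2).
2^6 = 64.
64 * 0.693147 = 44.36.

44.36


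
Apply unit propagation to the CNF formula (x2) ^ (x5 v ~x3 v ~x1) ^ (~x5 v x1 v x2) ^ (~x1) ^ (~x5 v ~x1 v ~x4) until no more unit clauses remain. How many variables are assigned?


Unit propagation repeatedly assigns the literal in any unit clause, then simplifies.
Assignments in order: x2 = T, x1 = F.
No further unit clauses remain.
Total variables assigned = 2.

2


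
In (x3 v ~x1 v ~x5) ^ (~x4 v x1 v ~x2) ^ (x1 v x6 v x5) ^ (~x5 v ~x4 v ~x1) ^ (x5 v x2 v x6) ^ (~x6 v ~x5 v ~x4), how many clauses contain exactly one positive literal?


A definite clause has exactly one positive literal.
Clause 1: 1 positive -> definite
Clause 2: 1 positive -> definite
Clause 3: 3 positive -> not definite
Clause 4: 0 positive -> not definite
Clause 5: 3 positive -> not definite
Clause 6: 0 positive -> not definite
Definite clause count = 2.

2


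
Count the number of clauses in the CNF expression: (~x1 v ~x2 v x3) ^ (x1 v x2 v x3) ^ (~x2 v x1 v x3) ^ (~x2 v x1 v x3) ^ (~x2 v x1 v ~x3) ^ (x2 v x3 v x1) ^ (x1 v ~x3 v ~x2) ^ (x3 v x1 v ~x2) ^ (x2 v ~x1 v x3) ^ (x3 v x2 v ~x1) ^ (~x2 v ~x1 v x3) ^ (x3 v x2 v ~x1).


Each group enclosed in parentheses joined by ^ is one clause.
Counting the conjuncts: 12 clauses.

12


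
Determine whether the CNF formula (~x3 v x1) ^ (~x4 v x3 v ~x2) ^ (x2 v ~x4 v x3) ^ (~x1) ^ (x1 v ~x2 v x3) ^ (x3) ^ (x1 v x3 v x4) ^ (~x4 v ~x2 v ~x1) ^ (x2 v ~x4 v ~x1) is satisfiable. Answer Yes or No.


Check all 16 possible truth assignments.
Number of satisfying assignments found: 0.
The formula is unsatisfiable.

No


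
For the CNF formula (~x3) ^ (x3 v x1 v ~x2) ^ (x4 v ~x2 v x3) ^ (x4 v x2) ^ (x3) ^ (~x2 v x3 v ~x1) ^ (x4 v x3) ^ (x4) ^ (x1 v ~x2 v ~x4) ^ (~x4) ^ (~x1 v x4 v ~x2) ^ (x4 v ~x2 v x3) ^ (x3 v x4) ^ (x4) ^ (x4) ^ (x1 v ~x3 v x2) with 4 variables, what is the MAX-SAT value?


Enumerate all 16 truth assignments.
For each, count how many of the 16 clauses are satisfied.
The formula is not fully satisfiable, so the maximum is below 16.
Maximum simultaneously satisfiable clauses = 14.

14


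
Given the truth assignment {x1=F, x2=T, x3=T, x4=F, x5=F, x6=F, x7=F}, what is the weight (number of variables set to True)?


The weight is the number of variables assigned True.
True variables: x2, x3.
Weight = 2.

2


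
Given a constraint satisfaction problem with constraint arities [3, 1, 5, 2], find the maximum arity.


The arities are: 3, 1, 5, 2.
Scan for the maximum value.
Maximum arity = 5.

5


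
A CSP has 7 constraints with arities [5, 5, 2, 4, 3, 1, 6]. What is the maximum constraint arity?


The arities are: 5, 5, 2, 4, 3, 1, 6.
Scan for the maximum value.
Maximum arity = 6.

6


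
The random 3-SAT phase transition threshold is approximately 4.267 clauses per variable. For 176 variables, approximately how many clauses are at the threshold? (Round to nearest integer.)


The 3-SAT phase transition occurs at approximately 4.267 clauses per variable.
m = 4.267 * 176 = 750.992.
Rounded to nearest integer: 751.

751


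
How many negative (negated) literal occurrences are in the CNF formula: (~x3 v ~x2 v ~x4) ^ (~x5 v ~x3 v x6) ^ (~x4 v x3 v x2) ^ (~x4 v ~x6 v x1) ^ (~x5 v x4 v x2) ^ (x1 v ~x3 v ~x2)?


Scan each clause for negated literals.
Clause 1: 3 negative; Clause 2: 2 negative; Clause 3: 1 negative; Clause 4: 2 negative; Clause 5: 1 negative; Clause 6: 2 negative.
Total negative literal occurrences = 11.

11


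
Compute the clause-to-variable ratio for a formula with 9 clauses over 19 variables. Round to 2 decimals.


Clause-to-variable ratio = clauses / variables.
9 / 19 = 0.47.

0.47


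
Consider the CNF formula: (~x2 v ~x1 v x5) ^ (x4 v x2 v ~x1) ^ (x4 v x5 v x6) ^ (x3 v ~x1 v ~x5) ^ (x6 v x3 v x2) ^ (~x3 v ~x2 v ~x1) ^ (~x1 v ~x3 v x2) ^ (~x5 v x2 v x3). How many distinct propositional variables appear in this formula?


Identify each distinct variable in the formula.
Variables found: x1, x2, x3, x4, x5, x6.
Total distinct variables = 6.

6


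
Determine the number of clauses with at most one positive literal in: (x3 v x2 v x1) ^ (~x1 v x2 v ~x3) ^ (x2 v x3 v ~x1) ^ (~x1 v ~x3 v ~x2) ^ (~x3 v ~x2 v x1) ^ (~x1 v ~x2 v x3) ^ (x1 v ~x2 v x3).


A Horn clause has at most one positive literal.
Clause 1: 3 positive lit(s) -> not Horn
Clause 2: 1 positive lit(s) -> Horn
Clause 3: 2 positive lit(s) -> not Horn
Clause 4: 0 positive lit(s) -> Horn
Clause 5: 1 positive lit(s) -> Horn
Clause 6: 1 positive lit(s) -> Horn
Clause 7: 2 positive lit(s) -> not Horn
Total Horn clauses = 4.

4


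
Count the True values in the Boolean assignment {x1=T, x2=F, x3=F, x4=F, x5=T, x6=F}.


The weight is the number of variables assigned True.
True variables: x1, x5.
Weight = 2.

2


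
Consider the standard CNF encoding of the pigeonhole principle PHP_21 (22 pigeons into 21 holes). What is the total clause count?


The PHP encoding has two parts:
1) At-least-one-hole clauses: 22 (one per pigeon, each with 21 literals).
2) At-most-one-pigeon-per-hole clauses: 21 holes * C(22,2) = 21 * 231 = 4851.
Total clauses = 22 + 4851 = 4873.

4873


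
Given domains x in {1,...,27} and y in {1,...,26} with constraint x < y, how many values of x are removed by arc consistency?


For the constraint x < y, x needs a supporting value in y's domain.
x can be at most 25 (one less than y's maximum).
Valid x values from domain: 25 out of 27.
Pruned = 27 - 25 = 2.

2


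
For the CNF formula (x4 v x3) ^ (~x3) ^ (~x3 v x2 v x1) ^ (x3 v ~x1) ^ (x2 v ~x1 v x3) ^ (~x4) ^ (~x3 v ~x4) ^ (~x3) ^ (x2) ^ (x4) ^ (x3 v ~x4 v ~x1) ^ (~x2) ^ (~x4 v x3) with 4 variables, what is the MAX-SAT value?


Enumerate all 16 truth assignments.
For each, count how many of the 13 clauses are satisfied.
The formula is not fully satisfiable, so the maximum is below 13.
Maximum simultaneously satisfiable clauses = 10.

10


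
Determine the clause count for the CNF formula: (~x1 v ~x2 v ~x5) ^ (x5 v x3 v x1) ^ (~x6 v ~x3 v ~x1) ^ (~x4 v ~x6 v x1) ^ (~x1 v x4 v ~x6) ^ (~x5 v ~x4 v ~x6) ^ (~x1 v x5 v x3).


Each group enclosed in parentheses joined by ^ is one clause.
Counting the conjuncts: 7 clauses.

7


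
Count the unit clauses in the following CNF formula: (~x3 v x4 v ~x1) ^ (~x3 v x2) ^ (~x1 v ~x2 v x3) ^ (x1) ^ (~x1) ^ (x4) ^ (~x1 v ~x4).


A unit clause contains exactly one literal.
Unit clauses found: (x1), (~x1), (x4).
Count = 3.

3


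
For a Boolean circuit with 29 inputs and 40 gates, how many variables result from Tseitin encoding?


The Tseitin transformation introduces one auxiliary variable per gate.
Total variables = inputs + gates = 29 + 40 = 69.

69


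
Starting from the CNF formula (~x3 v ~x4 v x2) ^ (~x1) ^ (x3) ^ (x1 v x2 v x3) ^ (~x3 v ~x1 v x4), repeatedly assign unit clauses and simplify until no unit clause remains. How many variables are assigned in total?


Unit propagation repeatedly assigns the literal in any unit clause, then simplifies.
Assignments in order: x1 = F, x3 = T.
No further unit clauses remain.
Total variables assigned = 2.

2


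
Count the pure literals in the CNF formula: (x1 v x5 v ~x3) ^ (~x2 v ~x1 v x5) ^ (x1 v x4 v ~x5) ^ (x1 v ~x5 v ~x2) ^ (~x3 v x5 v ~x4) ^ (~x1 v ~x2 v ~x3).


A pure literal appears in only one polarity across all clauses.
Pure literals: x2 (negative only), x3 (negative only).
Count = 2.

2


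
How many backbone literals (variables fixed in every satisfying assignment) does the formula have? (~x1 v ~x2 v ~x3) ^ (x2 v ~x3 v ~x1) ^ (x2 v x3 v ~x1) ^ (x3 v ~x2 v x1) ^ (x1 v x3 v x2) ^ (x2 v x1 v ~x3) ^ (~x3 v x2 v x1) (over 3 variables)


Find all satisfying assignments: 2 model(s).
Check which variables have the same value in every model.
Fixed variables: x2=T.
Backbone size = 1.

1


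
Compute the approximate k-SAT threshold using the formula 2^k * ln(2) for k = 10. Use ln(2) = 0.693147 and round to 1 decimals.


Using the asymptotic formula: threshold ~ 2^k * ln(2).
2^10 = 1024.
1024 * 0.693147 = 709.8.

709.8


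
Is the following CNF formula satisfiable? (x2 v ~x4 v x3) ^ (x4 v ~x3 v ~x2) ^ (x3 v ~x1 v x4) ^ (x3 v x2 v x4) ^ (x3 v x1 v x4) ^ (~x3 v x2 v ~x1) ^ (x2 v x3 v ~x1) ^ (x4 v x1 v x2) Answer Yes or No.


Check all 16 possible truth assignments.
Number of satisfying assignments found: 5.
The formula is satisfiable.

Yes


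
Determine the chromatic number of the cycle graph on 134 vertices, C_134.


A cycle on an even number of vertices is bipartite: alternate two colors around the cycle.
Since 134 is even, two colors suffice, and at least two are needed because the graph has edges.
Chromatic number = 2.

2


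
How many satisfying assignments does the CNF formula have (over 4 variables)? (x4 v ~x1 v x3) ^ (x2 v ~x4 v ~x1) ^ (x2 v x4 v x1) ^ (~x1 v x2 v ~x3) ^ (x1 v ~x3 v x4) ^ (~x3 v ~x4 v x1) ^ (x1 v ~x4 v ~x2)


Enumerate all 16 truth assignments over 4 variables.
Test each against every clause.
Satisfying assignments found: 5.

5


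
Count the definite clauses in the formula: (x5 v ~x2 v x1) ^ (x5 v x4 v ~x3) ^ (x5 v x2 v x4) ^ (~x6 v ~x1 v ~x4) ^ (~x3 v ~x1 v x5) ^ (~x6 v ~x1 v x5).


A definite clause has exactly one positive literal.
Clause 1: 2 positive -> not definite
Clause 2: 2 positive -> not definite
Clause 3: 3 positive -> not definite
Clause 4: 0 positive -> not definite
Clause 5: 1 positive -> definite
Clause 6: 1 positive -> definite
Definite clause count = 2.

2


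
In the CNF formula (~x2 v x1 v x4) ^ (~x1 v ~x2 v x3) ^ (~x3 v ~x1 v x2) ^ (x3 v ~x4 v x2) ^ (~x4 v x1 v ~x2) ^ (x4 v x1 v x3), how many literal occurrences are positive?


Scan each clause for unnegated literals.
Clause 1: 2 positive; Clause 2: 1 positive; Clause 3: 1 positive; Clause 4: 2 positive; Clause 5: 1 positive; Clause 6: 3 positive.
Total positive literal occurrences = 10.

10


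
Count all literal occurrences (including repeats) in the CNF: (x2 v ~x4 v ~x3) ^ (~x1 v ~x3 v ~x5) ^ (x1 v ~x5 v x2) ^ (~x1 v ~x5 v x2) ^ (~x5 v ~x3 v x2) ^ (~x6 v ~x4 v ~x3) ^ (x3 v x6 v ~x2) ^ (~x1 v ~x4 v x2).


Clause lengths: 3, 3, 3, 3, 3, 3, 3, 3.
Sum = 3 + 3 + 3 + 3 + 3 + 3 + 3 + 3 = 24.

24


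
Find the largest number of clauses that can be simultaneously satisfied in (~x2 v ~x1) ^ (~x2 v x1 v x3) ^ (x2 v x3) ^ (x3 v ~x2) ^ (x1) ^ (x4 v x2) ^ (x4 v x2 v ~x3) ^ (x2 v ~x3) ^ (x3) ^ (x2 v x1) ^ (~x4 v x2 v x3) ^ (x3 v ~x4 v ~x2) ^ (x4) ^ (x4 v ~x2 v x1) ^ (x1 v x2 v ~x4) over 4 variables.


Enumerate all 16 truth assignments.
For each, count how many of the 15 clauses are satisfied.
The formula is not fully satisfiable, so the maximum is below 15.
Maximum simultaneously satisfiable clauses = 14.

14


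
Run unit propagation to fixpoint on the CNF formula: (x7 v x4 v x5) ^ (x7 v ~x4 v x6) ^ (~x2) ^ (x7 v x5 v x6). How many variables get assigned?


Unit propagation repeatedly assigns the literal in any unit clause, then simplifies.
Assignments in order: x2 = F.
No further unit clauses remain.
Total variables assigned = 1.

1


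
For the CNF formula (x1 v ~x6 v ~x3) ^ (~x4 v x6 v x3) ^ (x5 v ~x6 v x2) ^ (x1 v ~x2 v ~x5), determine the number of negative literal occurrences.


Scan each clause for negated literals.
Clause 1: 2 negative; Clause 2: 1 negative; Clause 3: 1 negative; Clause 4: 2 negative.
Total negative literal occurrences = 6.

6


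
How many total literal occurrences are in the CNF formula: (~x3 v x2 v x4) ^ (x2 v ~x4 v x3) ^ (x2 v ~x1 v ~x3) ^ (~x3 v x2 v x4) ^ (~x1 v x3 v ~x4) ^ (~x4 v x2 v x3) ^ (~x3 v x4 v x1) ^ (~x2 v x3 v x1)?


Clause lengths: 3, 3, 3, 3, 3, 3, 3, 3.
Sum = 3 + 3 + 3 + 3 + 3 + 3 + 3 + 3 = 24.

24


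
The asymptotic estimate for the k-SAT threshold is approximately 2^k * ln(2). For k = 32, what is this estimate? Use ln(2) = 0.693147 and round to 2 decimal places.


Using the asymptotic formula: threshold ~ 2^k * ln(2).
2^32 = 4294967296.
4294967296 * 0.693147 = 2977043696.32.

2977043696.32


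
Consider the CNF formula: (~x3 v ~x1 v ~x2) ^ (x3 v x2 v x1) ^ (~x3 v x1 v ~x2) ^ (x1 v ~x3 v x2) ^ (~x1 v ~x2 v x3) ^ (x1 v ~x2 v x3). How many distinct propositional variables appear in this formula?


Identify each distinct variable in the formula.
Variables found: x1, x2, x3.
Total distinct variables = 3.

3


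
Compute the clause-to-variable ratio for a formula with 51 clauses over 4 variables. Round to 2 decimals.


Clause-to-variable ratio = clauses / variables.
51 / 4 = 12.75.

12.75


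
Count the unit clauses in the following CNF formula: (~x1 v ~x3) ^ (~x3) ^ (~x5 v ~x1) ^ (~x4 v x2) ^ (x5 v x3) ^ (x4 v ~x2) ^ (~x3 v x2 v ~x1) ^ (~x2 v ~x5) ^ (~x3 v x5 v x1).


A unit clause contains exactly one literal.
Unit clauses found: (~x3).
Count = 1.

1


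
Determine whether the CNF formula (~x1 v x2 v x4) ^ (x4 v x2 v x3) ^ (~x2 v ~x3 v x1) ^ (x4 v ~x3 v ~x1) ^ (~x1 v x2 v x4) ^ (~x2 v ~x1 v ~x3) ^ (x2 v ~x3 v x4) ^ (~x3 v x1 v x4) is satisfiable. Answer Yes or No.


Check all 16 possible truth assignments.
Number of satisfying assignments found: 8.
The formula is satisfiable.

Yes


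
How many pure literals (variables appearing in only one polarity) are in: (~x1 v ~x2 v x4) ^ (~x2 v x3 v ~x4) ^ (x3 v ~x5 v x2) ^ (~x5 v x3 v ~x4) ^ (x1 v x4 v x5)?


A pure literal appears in only one polarity across all clauses.
Pure literals: x3 (positive only).
Count = 1.

1


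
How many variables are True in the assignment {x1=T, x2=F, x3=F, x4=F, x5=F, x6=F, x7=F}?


The weight is the number of variables assigned True.
True variables: x1.
Weight = 1.

1


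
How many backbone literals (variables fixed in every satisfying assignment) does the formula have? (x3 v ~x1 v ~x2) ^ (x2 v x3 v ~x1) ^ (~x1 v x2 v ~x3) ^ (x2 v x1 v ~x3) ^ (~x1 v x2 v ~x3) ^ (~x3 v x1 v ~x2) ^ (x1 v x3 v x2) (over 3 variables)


Find all satisfying assignments: 2 model(s).
Check which variables have the same value in every model.
Fixed variables: x2=T.
Backbone size = 1.

1


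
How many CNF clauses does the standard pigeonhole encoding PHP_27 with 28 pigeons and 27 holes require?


The PHP encoding has two parts:
1) At-least-one-hole clauses: 28 (one per pigeon, each with 27 literals).
2) At-most-one-pigeon-per-hole clauses: 27 holes * C(28,2) = 27 * 378 = 10206.
Total clauses = 28 + 10206 = 10234.

10234


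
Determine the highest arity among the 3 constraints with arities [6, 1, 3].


The arities are: 6, 1, 3.
Scan for the maximum value.
Maximum arity = 6.

6


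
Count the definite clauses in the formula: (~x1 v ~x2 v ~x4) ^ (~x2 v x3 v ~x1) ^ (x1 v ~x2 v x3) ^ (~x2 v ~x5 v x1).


A definite clause has exactly one positive literal.
Clause 1: 0 positive -> not definite
Clause 2: 1 positive -> definite
Clause 3: 2 positive -> not definite
Clause 4: 1 positive -> definite
Definite clause count = 2.

2


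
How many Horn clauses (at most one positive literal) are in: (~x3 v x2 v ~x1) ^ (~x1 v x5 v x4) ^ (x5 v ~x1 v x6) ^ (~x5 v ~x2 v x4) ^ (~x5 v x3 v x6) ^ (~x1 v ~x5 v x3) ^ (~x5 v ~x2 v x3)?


A Horn clause has at most one positive literal.
Clause 1: 1 positive lit(s) -> Horn
Clause 2: 2 positive lit(s) -> not Horn
Clause 3: 2 positive lit(s) -> not Horn
Clause 4: 1 positive lit(s) -> Horn
Clause 5: 2 positive lit(s) -> not Horn
Clause 6: 1 positive lit(s) -> Horn
Clause 7: 1 positive lit(s) -> Horn
Total Horn clauses = 4.

4


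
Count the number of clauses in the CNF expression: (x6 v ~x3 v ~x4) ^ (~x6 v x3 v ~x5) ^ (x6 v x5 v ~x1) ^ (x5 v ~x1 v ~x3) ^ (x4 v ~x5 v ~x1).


Each group enclosed in parentheses joined by ^ is one clause.
Counting the conjuncts: 5 clauses.

5


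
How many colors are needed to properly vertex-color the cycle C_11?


An odd cycle cannot be 2-colored: alternating two colors around the cycle returns to the start with a conflict.
Since 11 is odd, three colors are required (and three suffice).
Chromatic number = 3.

3


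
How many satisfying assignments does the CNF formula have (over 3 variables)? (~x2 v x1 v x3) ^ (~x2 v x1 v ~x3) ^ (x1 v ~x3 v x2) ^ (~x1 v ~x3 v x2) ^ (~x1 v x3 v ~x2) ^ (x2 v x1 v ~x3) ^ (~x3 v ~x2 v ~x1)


Enumerate all 8 truth assignments over 3 variables.
Test each against every clause.
Satisfying assignments found: 2.

2


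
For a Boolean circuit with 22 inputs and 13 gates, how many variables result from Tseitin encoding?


The Tseitin transformation introduces one auxiliary variable per gate.
Total variables = inputs + gates = 22 + 13 = 35.

35


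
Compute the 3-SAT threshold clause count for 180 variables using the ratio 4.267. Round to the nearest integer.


The 3-SAT phase transition occurs at approximately 4.267 clauses per variable.
m = 4.267 * 180 = 768.06.
Rounded to nearest integer: 768.

768


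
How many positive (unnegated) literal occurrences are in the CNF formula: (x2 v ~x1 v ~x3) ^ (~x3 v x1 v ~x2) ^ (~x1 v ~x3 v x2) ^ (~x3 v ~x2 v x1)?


Scan each clause for unnegated literals.
Clause 1: 1 positive; Clause 2: 1 positive; Clause 3: 1 positive; Clause 4: 1 positive.
Total positive literal occurrences = 4.

4


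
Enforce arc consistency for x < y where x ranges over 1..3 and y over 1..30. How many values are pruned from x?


For the constraint x < y, x needs a supporting value in y's domain.
x can be at most 29 (one less than y's maximum).
Valid x values from domain: 3 out of 3.
Pruned = 3 - 3 = 0.

0


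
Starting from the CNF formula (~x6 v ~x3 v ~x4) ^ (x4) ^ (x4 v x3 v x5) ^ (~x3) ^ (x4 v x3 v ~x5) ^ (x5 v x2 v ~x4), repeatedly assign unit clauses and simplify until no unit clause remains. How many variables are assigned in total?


Unit propagation repeatedly assigns the literal in any unit clause, then simplifies.
Assignments in order: x4 = T, x3 = F.
No further unit clauses remain.
Total variables assigned = 2.

2


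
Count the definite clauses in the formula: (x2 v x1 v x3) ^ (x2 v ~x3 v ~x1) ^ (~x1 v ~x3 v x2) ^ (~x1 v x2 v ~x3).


A definite clause has exactly one positive literal.
Clause 1: 3 positive -> not definite
Clause 2: 1 positive -> definite
Clause 3: 1 positive -> definite
Clause 4: 1 positive -> definite
Definite clause count = 3.

3


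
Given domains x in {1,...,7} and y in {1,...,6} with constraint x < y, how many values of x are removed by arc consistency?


For the constraint x < y, x needs a supporting value in y's domain.
x can be at most 5 (one less than y's maximum).
Valid x values from domain: 5 out of 7.
Pruned = 7 - 5 = 2.

2


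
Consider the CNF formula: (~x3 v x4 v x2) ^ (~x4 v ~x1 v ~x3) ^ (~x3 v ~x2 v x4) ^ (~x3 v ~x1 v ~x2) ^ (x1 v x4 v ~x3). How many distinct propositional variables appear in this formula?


Identify each distinct variable in the formula.
Variables found: x1, x2, x3, x4.
Total distinct variables = 4.

4


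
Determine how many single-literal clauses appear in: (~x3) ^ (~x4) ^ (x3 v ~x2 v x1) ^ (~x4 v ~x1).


A unit clause contains exactly one literal.
Unit clauses found: (~x3), (~x4).
Count = 2.

2


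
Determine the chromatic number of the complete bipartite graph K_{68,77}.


K_{68,77} is bipartite by definition: the two parts are independent sets, with every edge crossing between them.
Color all vertices in one part with color 1 and all vertices in the other part with color 2.
Since the graph has at least one edge, one color does not suffice.
Chromatic number = 2.

2


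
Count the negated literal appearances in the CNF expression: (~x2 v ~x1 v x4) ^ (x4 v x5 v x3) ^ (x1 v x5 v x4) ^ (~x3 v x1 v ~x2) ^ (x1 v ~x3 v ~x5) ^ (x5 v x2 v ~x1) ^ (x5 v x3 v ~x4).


Scan each clause for negated literals.
Clause 1: 2 negative; Clause 2: 0 negative; Clause 3: 0 negative; Clause 4: 2 negative; Clause 5: 2 negative; Clause 6: 1 negative; Clause 7: 1 negative.
Total negative literal occurrences = 8.

8


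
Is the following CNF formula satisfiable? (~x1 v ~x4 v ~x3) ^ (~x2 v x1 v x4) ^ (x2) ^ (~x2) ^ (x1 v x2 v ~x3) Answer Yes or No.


Check all 16 possible truth assignments.
Number of satisfying assignments found: 0.
The formula is unsatisfiable.

No


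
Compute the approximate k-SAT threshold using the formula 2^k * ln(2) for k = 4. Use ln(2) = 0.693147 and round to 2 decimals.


Using the asymptotic formula: threshold ~ 2^k * ln(2).
2^4 = 16.
16 * 0.693147 = 11.09.

11.09


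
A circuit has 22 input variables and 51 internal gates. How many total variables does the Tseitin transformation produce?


The Tseitin transformation introduces one auxiliary variable per gate.
Total variables = inputs + gates = 22 + 51 = 73.

73


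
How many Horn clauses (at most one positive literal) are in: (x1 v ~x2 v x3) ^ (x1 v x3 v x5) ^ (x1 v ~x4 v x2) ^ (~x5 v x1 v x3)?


A Horn clause has at most one positive literal.
Clause 1: 2 positive lit(s) -> not Horn
Clause 2: 3 positive lit(s) -> not Horn
Clause 3: 2 positive lit(s) -> not Horn
Clause 4: 2 positive lit(s) -> not Horn
Total Horn clauses = 0.

0


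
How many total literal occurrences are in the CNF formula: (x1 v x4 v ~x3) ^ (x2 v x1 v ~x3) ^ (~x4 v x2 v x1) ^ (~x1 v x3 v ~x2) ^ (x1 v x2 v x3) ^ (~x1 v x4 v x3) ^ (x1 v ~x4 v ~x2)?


Clause lengths: 3, 3, 3, 3, 3, 3, 3.
Sum = 3 + 3 + 3 + 3 + 3 + 3 + 3 = 21.

21


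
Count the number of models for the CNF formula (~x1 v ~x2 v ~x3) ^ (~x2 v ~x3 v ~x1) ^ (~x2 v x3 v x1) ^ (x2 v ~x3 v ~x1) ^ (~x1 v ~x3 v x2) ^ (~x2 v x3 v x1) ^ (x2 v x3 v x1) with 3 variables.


Enumerate all 8 truth assignments over 3 variables.
Test each against every clause.
Satisfying assignments found: 4.

4


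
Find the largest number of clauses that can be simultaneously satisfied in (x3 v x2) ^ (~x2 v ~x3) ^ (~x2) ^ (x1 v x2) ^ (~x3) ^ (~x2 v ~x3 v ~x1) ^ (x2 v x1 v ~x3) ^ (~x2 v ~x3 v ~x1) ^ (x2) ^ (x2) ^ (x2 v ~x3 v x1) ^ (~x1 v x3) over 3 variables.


Enumerate all 8 truth assignments.
For each, count how many of the 12 clauses are satisfied.
The formula is not fully satisfiable, so the maximum is below 12.
Maximum simultaneously satisfiable clauses = 11.

11


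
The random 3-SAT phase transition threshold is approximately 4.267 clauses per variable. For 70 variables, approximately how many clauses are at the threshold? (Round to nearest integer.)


The 3-SAT phase transition occurs at approximately 4.267 clauses per variable.
m = 4.267 * 70 = 298.69.
Rounded to nearest integer: 299.

299


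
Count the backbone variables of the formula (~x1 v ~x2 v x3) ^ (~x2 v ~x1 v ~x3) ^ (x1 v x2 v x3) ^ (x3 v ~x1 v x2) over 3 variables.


Find all satisfying assignments: 4 model(s).
Check which variables have the same value in every model.
No variable is fixed across all models.
Backbone size = 0.

0


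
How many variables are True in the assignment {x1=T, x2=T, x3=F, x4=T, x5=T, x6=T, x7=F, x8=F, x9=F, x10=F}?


The weight is the number of variables assigned True.
True variables: x1, x2, x4, x5, x6.
Weight = 5.

5


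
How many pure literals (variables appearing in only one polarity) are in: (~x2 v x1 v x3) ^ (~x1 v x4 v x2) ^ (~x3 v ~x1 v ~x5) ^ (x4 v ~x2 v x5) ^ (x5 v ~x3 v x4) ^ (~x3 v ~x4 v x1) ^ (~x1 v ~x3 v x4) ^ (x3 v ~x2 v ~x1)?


A pure literal appears in only one polarity across all clauses.
No pure literals found.
Count = 0.

0


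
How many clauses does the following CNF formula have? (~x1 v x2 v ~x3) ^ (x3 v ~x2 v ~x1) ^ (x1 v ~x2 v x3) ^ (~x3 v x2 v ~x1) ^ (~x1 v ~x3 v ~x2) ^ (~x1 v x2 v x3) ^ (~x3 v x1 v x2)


Each group enclosed in parentheses joined by ^ is one clause.
Counting the conjuncts: 7 clauses.

7


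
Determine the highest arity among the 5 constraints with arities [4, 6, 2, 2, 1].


The arities are: 4, 6, 2, 2, 1.
Scan for the maximum value.
Maximum arity = 6.

6


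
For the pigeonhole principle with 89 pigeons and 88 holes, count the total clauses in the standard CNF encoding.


The PHP encoding has two parts:
1) At-least-one-hole clauses: 89 (one per pigeon, each with 88 literals).
2) At-most-one-pigeon-per-hole clauses: 88 holes * C(89,2) = 88 * 3916 = 344608.
Total clauses = 89 + 344608 = 344697.

344697


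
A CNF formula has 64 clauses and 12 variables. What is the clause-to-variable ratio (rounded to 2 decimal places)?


Clause-to-variable ratio = clauses / variables.
64 / 12 = 5.33.

5.33


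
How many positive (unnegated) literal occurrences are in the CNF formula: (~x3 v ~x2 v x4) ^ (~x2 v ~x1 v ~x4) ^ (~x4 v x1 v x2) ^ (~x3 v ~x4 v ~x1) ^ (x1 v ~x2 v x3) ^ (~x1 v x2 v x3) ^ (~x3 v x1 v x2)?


Scan each clause for unnegated literals.
Clause 1: 1 positive; Clause 2: 0 positive; Clause 3: 2 positive; Clause 4: 0 positive; Clause 5: 2 positive; Clause 6: 2 positive; Clause 7: 2 positive.
Total positive literal occurrences = 9.

9


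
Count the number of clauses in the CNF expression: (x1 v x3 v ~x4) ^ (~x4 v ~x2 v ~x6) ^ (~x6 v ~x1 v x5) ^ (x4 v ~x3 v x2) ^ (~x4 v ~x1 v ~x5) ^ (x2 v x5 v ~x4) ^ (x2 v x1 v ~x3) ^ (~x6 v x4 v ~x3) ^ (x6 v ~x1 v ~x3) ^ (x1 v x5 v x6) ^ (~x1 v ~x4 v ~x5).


Each group enclosed in parentheses joined by ^ is one clause.
Counting the conjuncts: 11 clauses.

11


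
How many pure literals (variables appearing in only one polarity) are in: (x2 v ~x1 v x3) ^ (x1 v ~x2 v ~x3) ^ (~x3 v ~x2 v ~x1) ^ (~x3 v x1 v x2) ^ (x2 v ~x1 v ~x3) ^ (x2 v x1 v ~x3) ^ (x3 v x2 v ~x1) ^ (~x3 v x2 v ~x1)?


A pure literal appears in only one polarity across all clauses.
No pure literals found.
Count = 0.

0


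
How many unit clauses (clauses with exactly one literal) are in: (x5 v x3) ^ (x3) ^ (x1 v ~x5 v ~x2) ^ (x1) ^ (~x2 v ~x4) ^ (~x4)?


A unit clause contains exactly one literal.
Unit clauses found: (x3), (x1), (~x4).
Count = 3.

3


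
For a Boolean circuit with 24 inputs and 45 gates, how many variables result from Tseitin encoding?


The Tseitin transformation introduces one auxiliary variable per gate.
Total variables = inputs + gates = 24 + 45 = 69.

69


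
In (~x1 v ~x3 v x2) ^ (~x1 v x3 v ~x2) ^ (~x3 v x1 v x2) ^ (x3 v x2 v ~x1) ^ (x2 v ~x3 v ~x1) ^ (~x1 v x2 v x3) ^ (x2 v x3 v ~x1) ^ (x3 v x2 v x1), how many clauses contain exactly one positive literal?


A definite clause has exactly one positive literal.
Clause 1: 1 positive -> definite
Clause 2: 1 positive -> definite
Clause 3: 2 positive -> not definite
Clause 4: 2 positive -> not definite
Clause 5: 1 positive -> definite
Clause 6: 2 positive -> not definite
Clause 7: 2 positive -> not definite
Clause 8: 3 positive -> not definite
Definite clause count = 3.

3


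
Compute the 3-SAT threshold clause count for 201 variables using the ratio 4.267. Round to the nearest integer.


The 3-SAT phase transition occurs at approximately 4.267 clauses per variable.
m = 4.267 * 201 = 857.667.
Rounded to nearest integer: 858.

858


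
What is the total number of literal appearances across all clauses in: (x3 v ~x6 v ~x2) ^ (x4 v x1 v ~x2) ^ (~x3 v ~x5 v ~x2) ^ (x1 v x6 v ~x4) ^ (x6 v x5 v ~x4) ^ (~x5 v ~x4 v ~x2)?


Clause lengths: 3, 3, 3, 3, 3, 3.
Sum = 3 + 3 + 3 + 3 + 3 + 3 = 18.

18


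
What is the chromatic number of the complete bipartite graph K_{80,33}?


K_{80,33} is bipartite by definition: the two parts are independent sets, with every edge crossing between them.
Color all vertices in one part with color 1 and all vertices in the other part with color 2.
Since the graph has at least one edge, one color does not suffice.
Chromatic number = 2.

2


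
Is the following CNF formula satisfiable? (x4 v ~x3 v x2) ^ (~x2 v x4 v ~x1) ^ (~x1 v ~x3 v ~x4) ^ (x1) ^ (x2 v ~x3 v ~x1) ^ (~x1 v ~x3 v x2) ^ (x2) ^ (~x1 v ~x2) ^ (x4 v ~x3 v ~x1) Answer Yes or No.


Check all 16 possible truth assignments.
Number of satisfying assignments found: 0.
The formula is unsatisfiable.

No


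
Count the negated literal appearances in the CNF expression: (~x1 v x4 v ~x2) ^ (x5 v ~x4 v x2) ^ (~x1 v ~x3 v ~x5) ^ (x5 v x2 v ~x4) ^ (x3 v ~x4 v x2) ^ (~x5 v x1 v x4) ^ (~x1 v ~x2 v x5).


Scan each clause for negated literals.
Clause 1: 2 negative; Clause 2: 1 negative; Clause 3: 3 negative; Clause 4: 1 negative; Clause 5: 1 negative; Clause 6: 1 negative; Clause 7: 2 negative.
Total negative literal occurrences = 11.

11


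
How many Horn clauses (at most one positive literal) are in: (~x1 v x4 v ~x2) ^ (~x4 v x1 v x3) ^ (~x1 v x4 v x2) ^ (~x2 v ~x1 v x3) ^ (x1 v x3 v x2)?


A Horn clause has at most one positive literal.
Clause 1: 1 positive lit(s) -> Horn
Clause 2: 2 positive lit(s) -> not Horn
Clause 3: 2 positive lit(s) -> not Horn
Clause 4: 1 positive lit(s) -> Horn
Clause 5: 3 positive lit(s) -> not Horn
Total Horn clauses = 2.

2


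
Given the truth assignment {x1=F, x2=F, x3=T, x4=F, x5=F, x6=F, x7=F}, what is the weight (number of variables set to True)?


The weight is the number of variables assigned True.
True variables: x3.
Weight = 1.

1


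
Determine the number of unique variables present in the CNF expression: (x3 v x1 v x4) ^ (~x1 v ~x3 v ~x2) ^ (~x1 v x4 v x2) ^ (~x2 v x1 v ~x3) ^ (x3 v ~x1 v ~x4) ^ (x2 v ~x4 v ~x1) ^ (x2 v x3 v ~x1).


Identify each distinct variable in the formula.
Variables found: x1, x2, x3, x4.
Total distinct variables = 4.

4


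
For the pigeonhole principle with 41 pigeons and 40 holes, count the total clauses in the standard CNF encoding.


The PHP encoding has two parts:
1) At-least-one-hole clauses: 41 (one per pigeon, each with 40 literals).
2) At-most-one-pigeon-per-hole clauses: 40 holes * C(41,2) = 40 * 820 = 32800.
Total clauses = 41 + 32800 = 32841.

32841


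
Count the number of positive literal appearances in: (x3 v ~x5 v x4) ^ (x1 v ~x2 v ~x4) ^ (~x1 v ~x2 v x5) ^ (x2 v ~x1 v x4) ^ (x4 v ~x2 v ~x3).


Scan each clause for unnegated literals.
Clause 1: 2 positive; Clause 2: 1 positive; Clause 3: 1 positive; Clause 4: 2 positive; Clause 5: 1 positive.
Total positive literal occurrences = 7.

7


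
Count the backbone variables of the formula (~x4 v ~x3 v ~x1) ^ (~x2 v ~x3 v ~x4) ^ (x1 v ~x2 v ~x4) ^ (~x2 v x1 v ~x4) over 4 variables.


Find all satisfying assignments: 12 model(s).
Check which variables have the same value in every model.
No variable is fixed across all models.
Backbone size = 0.

0


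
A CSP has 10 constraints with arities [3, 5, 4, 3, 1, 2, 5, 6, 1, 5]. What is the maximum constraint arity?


The arities are: 3, 5, 4, 3, 1, 2, 5, 6, 1, 5.
Scan for the maximum value.
Maximum arity = 6.

6


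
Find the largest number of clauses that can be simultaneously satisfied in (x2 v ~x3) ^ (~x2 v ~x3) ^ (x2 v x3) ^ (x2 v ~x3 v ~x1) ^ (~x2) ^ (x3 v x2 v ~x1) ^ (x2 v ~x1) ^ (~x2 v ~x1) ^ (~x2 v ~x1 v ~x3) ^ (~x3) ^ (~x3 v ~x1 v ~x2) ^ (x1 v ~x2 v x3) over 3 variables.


Enumerate all 8 truth assignments.
For each, count how many of the 12 clauses are satisfied.
The formula is not fully satisfiable, so the maximum is below 12.
Maximum simultaneously satisfiable clauses = 11.

11


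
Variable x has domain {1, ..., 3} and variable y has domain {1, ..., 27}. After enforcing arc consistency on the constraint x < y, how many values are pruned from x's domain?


For the constraint x < y, x needs a supporting value in y's domain.
x can be at most 26 (one less than y's maximum).
Valid x values from domain: 3 out of 3.
Pruned = 3 - 3 = 0.

0


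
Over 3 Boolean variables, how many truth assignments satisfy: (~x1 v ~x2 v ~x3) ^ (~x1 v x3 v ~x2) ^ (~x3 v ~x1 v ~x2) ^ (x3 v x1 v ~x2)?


Enumerate all 8 truth assignments over 3 variables.
Test each against every clause.
Satisfying assignments found: 5.

5


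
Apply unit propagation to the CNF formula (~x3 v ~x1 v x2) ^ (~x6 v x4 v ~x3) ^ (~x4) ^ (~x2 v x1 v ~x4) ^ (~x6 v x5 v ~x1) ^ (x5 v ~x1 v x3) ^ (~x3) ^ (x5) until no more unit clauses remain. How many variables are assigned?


Unit propagation repeatedly assigns the literal in any unit clause, then simplifies.
Assignments in order: x4 = F, x3 = F, x5 = T.
No further unit clauses remain.
Total variables assigned = 3.

3


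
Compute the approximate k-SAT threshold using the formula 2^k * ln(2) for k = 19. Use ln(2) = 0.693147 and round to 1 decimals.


Using the asymptotic formula: threshold ~ 2^k * ln(2).
2^19 = 524288.
524288 * 0.693147 = 363408.7.

363408.7


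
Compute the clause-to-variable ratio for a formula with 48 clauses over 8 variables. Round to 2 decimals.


Clause-to-variable ratio = clauses / variables.
48 / 8 = 6.0.

6.0


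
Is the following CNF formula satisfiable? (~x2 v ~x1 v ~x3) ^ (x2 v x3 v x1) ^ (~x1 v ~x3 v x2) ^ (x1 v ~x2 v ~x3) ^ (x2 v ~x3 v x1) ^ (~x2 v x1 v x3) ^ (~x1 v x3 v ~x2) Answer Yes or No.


Check all 8 possible truth assignments.
Number of satisfying assignments found: 1.
The formula is satisfiable.

Yes


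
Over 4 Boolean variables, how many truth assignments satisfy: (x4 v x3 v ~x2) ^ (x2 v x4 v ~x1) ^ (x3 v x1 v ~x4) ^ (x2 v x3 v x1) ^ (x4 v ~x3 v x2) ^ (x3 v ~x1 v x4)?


Enumerate all 16 truth assignments over 4 variables.
Test each against every clause.
Satisfying assignments found: 8.

8


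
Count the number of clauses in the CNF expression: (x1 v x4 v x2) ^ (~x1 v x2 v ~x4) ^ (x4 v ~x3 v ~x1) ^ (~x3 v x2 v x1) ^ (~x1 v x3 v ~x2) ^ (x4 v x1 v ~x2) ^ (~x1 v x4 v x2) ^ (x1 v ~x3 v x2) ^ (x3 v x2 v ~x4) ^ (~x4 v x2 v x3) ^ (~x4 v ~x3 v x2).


Each group enclosed in parentheses joined by ^ is one clause.
Counting the conjuncts: 11 clauses.

11


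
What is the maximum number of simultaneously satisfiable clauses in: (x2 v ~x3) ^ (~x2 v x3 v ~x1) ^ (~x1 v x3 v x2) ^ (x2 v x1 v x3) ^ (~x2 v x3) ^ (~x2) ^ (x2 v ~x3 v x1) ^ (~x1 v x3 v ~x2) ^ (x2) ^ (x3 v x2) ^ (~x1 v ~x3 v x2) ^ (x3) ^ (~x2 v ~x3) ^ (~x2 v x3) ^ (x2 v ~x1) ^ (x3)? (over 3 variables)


Enumerate all 8 truth assignments.
For each, count how many of the 16 clauses are satisfied.
The formula is not fully satisfiable, so the maximum is below 16.
Maximum simultaneously satisfiable clauses = 14.

14


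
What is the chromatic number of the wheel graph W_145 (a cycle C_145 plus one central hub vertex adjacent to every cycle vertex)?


W_145 consists of the cycle C_145 together with a hub vertex adjacent to every cycle vertex.
The cycle C_145 needs 3 colors (odd cycle -> 3).
The hub is adjacent to every cycle vertex, so it must receive a new color distinct from all of them.
Chromatic number = 3 + 1 = 4.

4


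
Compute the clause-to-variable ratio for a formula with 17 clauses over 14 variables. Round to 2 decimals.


Clause-to-variable ratio = clauses / variables.
17 / 14 = 1.21.

1.21


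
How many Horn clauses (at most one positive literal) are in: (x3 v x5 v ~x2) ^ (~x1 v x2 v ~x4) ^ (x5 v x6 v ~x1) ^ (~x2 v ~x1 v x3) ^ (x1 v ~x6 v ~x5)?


A Horn clause has at most one positive literal.
Clause 1: 2 positive lit(s) -> not Horn
Clause 2: 1 positive lit(s) -> Horn
Clause 3: 2 positive lit(s) -> not Horn
Clause 4: 1 positive lit(s) -> Horn
Clause 5: 1 positive lit(s) -> Horn
Total Horn clauses = 3.

3


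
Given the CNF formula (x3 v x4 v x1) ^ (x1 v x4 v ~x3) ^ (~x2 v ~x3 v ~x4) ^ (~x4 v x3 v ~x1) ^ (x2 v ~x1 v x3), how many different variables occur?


Identify each distinct variable in the formula.
Variables found: x1, x2, x3, x4.
Total distinct variables = 4.

4


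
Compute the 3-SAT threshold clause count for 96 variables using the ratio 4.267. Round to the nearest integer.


The 3-SAT phase transition occurs at approximately 4.267 clauses per variable.
m = 4.267 * 96 = 409.632.
Rounded to nearest integer: 410.

410


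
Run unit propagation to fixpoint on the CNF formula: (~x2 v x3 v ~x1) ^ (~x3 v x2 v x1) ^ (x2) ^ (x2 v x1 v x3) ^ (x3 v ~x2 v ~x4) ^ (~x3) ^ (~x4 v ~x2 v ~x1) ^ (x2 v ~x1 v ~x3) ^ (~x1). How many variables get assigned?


Unit propagation repeatedly assigns the literal in any unit clause, then simplifies.
Assignments in order: x2 = T, x3 = F, x1 = F, x4 = F.
No further unit clauses remain.
Total variables assigned = 4.

4


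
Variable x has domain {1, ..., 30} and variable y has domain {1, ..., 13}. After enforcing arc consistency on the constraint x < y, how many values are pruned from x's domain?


For the constraint x < y, x needs a supporting value in y's domain.
x can be at most 12 (one less than y's maximum).
Valid x values from domain: 12 out of 30.
Pruned = 30 - 12 = 18.

18


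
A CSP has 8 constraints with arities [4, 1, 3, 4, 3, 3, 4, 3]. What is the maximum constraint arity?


The arities are: 4, 1, 3, 4, 3, 3, 4, 3.
Scan for the maximum value.
Maximum arity = 4.

4


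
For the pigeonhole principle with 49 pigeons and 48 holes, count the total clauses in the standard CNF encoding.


The PHP encoding has two parts:
1) At-least-one-hole clauses: 49 (one per pigeon, each with 48 literals).
2) At-most-one-pigeon-per-hole clauses: 48 holes * C(49,2) = 48 * 1176 = 56448.
Total clauses = 49 + 56448 = 56497.

56497


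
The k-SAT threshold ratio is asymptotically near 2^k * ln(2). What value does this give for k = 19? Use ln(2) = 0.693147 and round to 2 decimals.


Using the asymptotic formula: threshold ~ 2^k * ln(2).
2^19 = 524288.
524288 * 0.693147 = 363408.65.

363408.65


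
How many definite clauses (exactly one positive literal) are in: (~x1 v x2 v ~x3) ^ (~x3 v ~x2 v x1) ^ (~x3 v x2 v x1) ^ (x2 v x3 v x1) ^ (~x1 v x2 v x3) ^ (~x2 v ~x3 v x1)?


A definite clause has exactly one positive literal.
Clause 1: 1 positive -> definite
Clause 2: 1 positive -> definite
Clause 3: 2 positive -> not definite
Clause 4: 3 positive -> not definite
Clause 5: 2 positive -> not definite
Clause 6: 1 positive -> definite
Definite clause count = 3.

3


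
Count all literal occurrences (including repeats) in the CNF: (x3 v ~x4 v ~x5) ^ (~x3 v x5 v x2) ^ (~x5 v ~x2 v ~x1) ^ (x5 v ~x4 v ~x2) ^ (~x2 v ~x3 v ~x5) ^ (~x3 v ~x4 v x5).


Clause lengths: 3, 3, 3, 3, 3, 3.
Sum = 3 + 3 + 3 + 3 + 3 + 3 = 18.

18
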